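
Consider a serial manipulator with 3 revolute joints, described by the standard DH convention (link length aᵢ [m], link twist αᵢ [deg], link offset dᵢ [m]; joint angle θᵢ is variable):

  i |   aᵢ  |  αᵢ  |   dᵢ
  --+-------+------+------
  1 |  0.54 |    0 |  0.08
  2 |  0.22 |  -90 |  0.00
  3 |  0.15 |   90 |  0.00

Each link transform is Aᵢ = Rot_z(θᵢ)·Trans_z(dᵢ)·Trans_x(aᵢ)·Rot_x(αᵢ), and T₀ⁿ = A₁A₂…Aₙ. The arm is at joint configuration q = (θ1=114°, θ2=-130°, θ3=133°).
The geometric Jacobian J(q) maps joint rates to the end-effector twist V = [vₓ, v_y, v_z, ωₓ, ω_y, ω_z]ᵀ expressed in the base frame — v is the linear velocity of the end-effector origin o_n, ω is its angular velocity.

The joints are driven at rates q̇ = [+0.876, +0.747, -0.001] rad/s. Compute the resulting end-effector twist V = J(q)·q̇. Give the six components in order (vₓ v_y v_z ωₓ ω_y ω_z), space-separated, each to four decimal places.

-0.3794 -0.0088 -0.0001 -0.0003 -0.0010 1.6230

o_n = [-0.1065, 0.4609, -0.0297]
J₁: ẑ×o_n = [-0.4609, -0.1065, 0.0000], ω = ẑ
J2: z=[0.0000, 0.0000, 1.0000] o=[-0.2196, 0.4933, 0.0800] → [0.0324, 0.1131, -0.0000, 0.0000, 0.0000, 1.0000]
J3: z=[0.2756, 0.9613, 0.0000] o=[-0.0082, 0.4327, 0.0800] → [-0.1055, 0.0302, 0.1023, 0.2756, 0.9613, 0.0000]
V = J·q̇ = [-0.3794, -0.0088, -0.0001, -0.0003, -0.0010, 1.6230]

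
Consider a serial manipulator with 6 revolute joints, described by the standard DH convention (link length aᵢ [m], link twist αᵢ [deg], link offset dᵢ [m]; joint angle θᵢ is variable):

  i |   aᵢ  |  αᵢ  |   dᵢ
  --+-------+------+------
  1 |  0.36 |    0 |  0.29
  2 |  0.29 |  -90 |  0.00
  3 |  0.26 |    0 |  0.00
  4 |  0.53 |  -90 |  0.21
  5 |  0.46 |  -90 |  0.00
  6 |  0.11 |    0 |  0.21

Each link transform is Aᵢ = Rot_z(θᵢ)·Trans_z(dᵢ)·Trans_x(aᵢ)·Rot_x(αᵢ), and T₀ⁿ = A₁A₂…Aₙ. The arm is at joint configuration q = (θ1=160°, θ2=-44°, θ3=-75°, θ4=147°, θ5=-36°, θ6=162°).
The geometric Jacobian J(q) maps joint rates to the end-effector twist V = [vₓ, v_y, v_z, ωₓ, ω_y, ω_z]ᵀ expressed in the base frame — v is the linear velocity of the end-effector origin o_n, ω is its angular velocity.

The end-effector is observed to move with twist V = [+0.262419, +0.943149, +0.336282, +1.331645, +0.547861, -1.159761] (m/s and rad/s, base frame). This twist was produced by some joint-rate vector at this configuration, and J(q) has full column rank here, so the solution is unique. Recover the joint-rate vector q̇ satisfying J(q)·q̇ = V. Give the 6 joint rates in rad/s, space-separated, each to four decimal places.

o_n = [-0.8603, 0.6255, -0.3432]
J₁: ẑ×o_n = [-0.6255, -0.8603, 0.0000], ω = ẑ
J2: z=[0.0000, 0.0000, 1.0000] o=[-0.3383, 0.1231, 0.2900] → [-0.5024, -0.5221, 0.0000, 0.0000, 0.0000, 1.0000]
J3: z=[-0.8988, -0.4384, 0.0000] o=[-0.4654, 0.3838, 0.2900] → [0.2776, -0.5692, -0.3904, -0.8988, -0.4384, 0.0000]
J4: z=[-0.8988, -0.4384, 0.0000] o=[-0.4949, 0.4443, 0.5411] → [0.3877, -0.7949, -0.3231, -0.8988, -0.4384, 0.0000]
J5: z=[0.4169, -0.8548, -0.3090] o=[-0.7555, 0.4994, 0.0371] → [0.3641, 0.1910, -0.0371, 0.4169, -0.8548, -0.3090]
J6: z=[0.6475, 0.5179, -0.5590] o=[-1.0489, 0.4842, -0.3169] → [0.0653, -0.0883, -0.0062, 0.6475, 0.5179, -0.5590]
q̇ = J⁺·V = [-0.2190, -0.4970, -0.8850, -0.0100, 0.2240, 0.6700]

-0.2190 -0.4970 -0.8850 -0.0100 0.2240 0.6700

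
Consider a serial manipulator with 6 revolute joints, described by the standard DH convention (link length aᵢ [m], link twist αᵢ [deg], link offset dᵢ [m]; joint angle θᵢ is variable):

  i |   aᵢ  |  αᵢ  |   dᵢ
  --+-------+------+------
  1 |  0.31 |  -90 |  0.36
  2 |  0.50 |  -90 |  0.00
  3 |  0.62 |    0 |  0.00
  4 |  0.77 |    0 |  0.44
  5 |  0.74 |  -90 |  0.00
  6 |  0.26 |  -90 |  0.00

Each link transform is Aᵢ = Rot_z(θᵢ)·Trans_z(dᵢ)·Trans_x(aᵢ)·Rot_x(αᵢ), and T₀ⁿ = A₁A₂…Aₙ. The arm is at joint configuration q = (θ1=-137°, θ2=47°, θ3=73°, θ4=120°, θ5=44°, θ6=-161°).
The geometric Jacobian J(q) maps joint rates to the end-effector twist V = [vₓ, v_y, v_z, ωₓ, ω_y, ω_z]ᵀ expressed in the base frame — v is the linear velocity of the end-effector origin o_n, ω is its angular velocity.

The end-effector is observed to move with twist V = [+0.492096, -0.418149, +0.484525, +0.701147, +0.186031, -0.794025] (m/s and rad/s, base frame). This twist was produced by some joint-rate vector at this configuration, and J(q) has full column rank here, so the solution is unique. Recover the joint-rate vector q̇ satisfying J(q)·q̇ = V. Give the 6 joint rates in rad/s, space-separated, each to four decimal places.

o_n = [0.2190, 0.2114, 0.2495]
J₁: ẑ×o_n = [-0.2114, 0.2190, 0.0000], ω = ẑ
J2: z=[0.6820, -0.7314, 0.0000] o=[-0.2267, -0.2114, 0.3600] → [0.0808, 0.0754, 0.6143, 0.6820, -0.7314, 0.0000]
J3: z=[0.5349, 0.4988, -0.6820] o=[-0.4761, -0.4440, -0.0057] → [0.5742, -0.6105, 0.0038, 0.5349, 0.4988, -0.6820]
J4: z=[0.5349, 0.4988, -0.6820] o=[-0.9709, -0.0947, -0.1382] → [0.4021, -1.0189, -0.4298, 0.5349, 0.4988, -0.6820]
J5: z=[0.5349, 0.4988, -0.6820] o=[-0.2432, 0.3471, 0.1104] → [-0.0232, -0.3896, -0.3031, 0.5349, 0.4988, -0.6820]
J6: z=[-0.0469, -0.7884, -0.6134] o=[0.3811, 0.0807, 0.4051] → [0.2029, 0.0921, -0.1339, -0.0469, -0.7884, -0.6134]
q̇ = J⁺·V = [-0.6310, 0.5480, 0.8110, -0.1880, -0.0440, -0.3780]

-0.6310 0.5480 0.8110 -0.1880 -0.0440 -0.3780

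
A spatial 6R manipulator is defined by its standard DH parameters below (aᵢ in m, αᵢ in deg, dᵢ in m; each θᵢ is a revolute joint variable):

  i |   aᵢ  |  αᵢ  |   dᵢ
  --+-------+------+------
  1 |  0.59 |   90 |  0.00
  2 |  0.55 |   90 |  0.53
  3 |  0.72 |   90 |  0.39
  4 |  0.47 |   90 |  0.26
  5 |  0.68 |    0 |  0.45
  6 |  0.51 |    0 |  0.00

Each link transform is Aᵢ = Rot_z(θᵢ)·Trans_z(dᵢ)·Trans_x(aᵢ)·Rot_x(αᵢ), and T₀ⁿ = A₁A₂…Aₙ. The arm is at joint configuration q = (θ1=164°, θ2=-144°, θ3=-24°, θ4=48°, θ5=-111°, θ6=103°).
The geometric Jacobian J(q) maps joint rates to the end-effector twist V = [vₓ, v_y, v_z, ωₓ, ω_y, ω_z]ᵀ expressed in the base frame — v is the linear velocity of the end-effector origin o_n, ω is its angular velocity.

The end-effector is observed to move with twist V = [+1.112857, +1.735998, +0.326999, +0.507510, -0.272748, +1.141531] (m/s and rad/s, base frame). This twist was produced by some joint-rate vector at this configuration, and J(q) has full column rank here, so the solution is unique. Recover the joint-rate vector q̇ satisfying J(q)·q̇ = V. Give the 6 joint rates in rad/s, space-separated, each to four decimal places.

o_n = [1.5409, -0.1200, -0.7472]
J₁: ẑ×o_n = [0.1200, 1.5409, -0.0000], ω = ẑ
J2: z=[0.2756, 0.9613, 0.0000] o=[-0.5671, 0.1626, 0.0000] → [-0.7183, 0.2060, -2.1043, 0.2756, 0.9613, 0.0000]
J3: z=[0.5650, -0.1620, 0.8090] o=[0.0067, 0.5494, -0.3233] → [0.6103, 1.4808, -0.1297, 0.5650, -0.1620, 0.8090]
J4: z=[-0.5681, -0.7875, 0.2391] o=[0.6578, 0.0581, -0.3944] → [0.3204, 0.0107, 0.7966, -0.5681, -0.7875, 0.2391]
J5: z=[0.0666, -0.3335, -0.9404] o=[0.8956, -0.3903, -0.2185] → [0.4305, -0.5716, 0.2332, 0.0666, -0.3335, -0.9404]
J6: z=[0.0666, -0.3335, -0.9404] o=[1.0864, 0.0859, -0.8524] → [-0.2287, -0.4345, 0.1379, 0.0666, -0.3335, -0.9404]
q̇ = J⁺·V = [0.2300, -0.2270, 0.9640, -0.0630, 0.4830, -0.6390]

0.2300 -0.2270 0.9640 -0.0630 0.4830 -0.6390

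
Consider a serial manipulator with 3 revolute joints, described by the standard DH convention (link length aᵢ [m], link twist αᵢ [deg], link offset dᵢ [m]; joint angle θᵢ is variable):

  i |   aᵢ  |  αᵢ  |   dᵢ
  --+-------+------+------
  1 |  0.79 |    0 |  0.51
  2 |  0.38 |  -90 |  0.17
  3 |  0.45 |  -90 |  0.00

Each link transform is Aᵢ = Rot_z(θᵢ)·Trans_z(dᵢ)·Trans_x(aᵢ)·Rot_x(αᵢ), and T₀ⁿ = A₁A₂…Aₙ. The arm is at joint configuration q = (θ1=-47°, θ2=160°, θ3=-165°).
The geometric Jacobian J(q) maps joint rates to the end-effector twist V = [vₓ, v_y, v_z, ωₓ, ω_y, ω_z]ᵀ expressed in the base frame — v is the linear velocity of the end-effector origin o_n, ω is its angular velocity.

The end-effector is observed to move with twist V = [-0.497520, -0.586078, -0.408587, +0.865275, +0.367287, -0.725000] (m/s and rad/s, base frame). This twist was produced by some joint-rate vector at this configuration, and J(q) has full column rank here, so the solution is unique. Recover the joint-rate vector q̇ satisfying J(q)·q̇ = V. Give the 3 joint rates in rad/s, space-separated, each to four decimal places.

-0.8720 0.1470 -0.9400

o_n = [0.5601, -0.6281, 0.7965]
J₁: ẑ×o_n = [0.6281, 0.5601, -0.0000], ω = ẑ
J2: z=[0.0000, 0.0000, 1.0000] o=[0.5388, -0.5778, 0.5100] → [0.0503, 0.0214, -0.0000, 0.0000, 0.0000, 1.0000]
J3: z=[-0.9205, -0.3907, 0.0000] o=[0.3903, -0.2280, 0.6800] → [-0.0455, 0.1072, 0.4347, -0.9205, -0.3907, 0.0000]
q̇ = J⁺·V = [-0.8720, 0.1470, -0.9400]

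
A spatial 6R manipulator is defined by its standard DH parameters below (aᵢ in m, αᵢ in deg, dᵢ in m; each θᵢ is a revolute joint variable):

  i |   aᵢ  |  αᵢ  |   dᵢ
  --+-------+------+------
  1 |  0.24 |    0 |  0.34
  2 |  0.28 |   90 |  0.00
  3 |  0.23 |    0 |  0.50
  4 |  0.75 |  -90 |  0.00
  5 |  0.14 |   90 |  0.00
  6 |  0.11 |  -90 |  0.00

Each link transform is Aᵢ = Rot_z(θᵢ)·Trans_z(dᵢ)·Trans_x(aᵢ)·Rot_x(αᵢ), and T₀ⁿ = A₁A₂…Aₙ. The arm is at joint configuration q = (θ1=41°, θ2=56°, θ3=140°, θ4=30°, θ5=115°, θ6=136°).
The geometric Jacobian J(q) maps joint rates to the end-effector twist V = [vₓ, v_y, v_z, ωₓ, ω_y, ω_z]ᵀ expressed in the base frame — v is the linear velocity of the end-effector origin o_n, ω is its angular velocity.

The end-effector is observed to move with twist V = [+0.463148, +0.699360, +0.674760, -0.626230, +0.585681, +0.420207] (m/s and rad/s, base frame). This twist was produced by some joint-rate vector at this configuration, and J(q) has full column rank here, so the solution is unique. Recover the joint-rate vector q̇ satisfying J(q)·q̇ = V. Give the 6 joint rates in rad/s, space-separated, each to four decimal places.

o_n = [0.6985, -0.4064, 0.5384]
J₁: ẑ×o_n = [0.4064, 0.6985, -0.0000], ω = ẑ
J2: z=[0.0000, 0.0000, 1.0000] o=[0.1811, 0.1575, 0.3400] → [0.5639, 0.5174, -0.0000, 0.0000, 0.0000, 1.0000]
J3: z=[0.9925, 0.1219, 0.0000] o=[0.1470, 0.4354, 0.3400] → [0.0242, -0.1969, -0.9027, 0.9925, 0.1219, 0.0000]
J4: z=[0.9925, 0.1219, 0.0000] o=[0.6648, 0.3214, 0.4878] → [0.0062, -0.0501, -0.7265, 0.9925, 0.1219, 0.0000]
J5: z=[0.0212, -0.1724, -0.9848] o=[0.7548, -0.4117, 0.6181] → [0.0189, 0.0571, -0.0096, 0.0212, -0.1724, -0.9848]
J6: z=[-0.3107, -0.9374, 0.1574] o=[0.6217, -0.3693, 0.6078] → [0.0709, -0.0095, 0.0835, -0.3107, -0.9374, 0.1574]
q̇ = J⁺·V = [0.1750, 0.8110, -0.5410, -0.3570, 0.4430, -0.8230]

0.1750 0.8110 -0.5410 -0.3570 0.4430 -0.8230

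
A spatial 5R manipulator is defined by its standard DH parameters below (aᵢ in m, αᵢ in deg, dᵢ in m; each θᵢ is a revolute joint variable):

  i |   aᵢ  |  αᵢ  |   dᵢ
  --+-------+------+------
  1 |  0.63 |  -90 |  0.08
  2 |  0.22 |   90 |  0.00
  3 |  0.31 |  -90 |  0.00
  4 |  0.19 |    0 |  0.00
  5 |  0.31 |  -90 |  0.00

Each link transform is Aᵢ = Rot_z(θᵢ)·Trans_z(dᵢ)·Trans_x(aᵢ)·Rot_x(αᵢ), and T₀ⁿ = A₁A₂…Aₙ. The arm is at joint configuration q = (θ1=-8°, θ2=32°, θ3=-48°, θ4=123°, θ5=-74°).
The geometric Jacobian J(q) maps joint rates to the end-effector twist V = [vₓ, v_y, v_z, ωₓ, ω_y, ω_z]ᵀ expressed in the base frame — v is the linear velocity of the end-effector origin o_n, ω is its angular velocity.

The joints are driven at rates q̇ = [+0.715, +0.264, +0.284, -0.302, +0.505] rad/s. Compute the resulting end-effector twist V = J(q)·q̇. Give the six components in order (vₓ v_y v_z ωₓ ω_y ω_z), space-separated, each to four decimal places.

0.1894 0.6586 -0.1632 0.3314 0.3572 0.8759

o_n = [0.7902, -0.4187, -0.5155]
J₁: ẑ×o_n = [0.4187, 0.7902, -0.0000], ω = ẑ
J2: z=[0.1392, 0.9903, 0.0000] o=[0.6239, -0.0877, 0.0800] → [-0.5897, 0.0829, -0.2107, 0.1392, 0.9903, 0.0000]
J3: z=[0.5248, -0.0738, 0.8480] o=[0.8086, -0.1136, -0.0366] → [0.2940, 0.2357, -0.1614, 0.5248, -0.0738, 0.8480]
J4: z=[0.7172, 0.5749, -0.3938] o=[0.9508, -0.3663, -0.1465] → [-0.2328, 0.3279, 0.0547, 0.7172, 0.5749, -0.3938]
J5: z=[0.7172, 0.5749, -0.3938] o=[0.8197, -0.2702, -0.2449] → [-0.2140, 0.2057, -0.0895, 0.7172, 0.5749, -0.3938]
V = J·q̇ = [0.1894, 0.6586, -0.1632, 0.3314, 0.3572, 0.8759]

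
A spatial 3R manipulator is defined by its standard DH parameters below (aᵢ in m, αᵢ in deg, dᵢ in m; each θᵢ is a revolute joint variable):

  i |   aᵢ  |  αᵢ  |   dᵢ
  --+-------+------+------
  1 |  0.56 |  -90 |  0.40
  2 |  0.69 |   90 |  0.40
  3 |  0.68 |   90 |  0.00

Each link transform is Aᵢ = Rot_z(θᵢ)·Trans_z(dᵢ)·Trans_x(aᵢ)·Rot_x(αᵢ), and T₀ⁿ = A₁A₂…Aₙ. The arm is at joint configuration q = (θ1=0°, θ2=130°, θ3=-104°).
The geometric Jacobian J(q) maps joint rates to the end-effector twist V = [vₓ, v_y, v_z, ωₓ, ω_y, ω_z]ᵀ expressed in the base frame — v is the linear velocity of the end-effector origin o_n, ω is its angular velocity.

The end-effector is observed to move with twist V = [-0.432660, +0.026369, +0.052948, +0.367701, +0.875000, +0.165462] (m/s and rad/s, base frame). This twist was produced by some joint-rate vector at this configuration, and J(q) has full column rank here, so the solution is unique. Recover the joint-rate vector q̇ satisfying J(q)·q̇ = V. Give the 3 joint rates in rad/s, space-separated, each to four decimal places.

0.4740 0.8750 0.4800

o_n = [0.2222, -0.2598, -0.0026]
J₁: ẑ×o_n = [0.2598, 0.2222, -0.0000], ω = ẑ
J2: z=[0.0000, 1.0000, 0.0000] o=[0.5600, 0.0000, 0.4000] → [-0.4026, -0.0000, 0.3378, 0.0000, 1.0000, 0.0000]
J3: z=[0.7660, 0.0000, -0.6428] o=[0.1165, 0.4000, -0.1286] → [-0.4241, -0.1645, -0.5054, 0.7660, 0.0000, -0.6428]
q̇ = J⁺·V = [0.4740, 0.8750, 0.4800]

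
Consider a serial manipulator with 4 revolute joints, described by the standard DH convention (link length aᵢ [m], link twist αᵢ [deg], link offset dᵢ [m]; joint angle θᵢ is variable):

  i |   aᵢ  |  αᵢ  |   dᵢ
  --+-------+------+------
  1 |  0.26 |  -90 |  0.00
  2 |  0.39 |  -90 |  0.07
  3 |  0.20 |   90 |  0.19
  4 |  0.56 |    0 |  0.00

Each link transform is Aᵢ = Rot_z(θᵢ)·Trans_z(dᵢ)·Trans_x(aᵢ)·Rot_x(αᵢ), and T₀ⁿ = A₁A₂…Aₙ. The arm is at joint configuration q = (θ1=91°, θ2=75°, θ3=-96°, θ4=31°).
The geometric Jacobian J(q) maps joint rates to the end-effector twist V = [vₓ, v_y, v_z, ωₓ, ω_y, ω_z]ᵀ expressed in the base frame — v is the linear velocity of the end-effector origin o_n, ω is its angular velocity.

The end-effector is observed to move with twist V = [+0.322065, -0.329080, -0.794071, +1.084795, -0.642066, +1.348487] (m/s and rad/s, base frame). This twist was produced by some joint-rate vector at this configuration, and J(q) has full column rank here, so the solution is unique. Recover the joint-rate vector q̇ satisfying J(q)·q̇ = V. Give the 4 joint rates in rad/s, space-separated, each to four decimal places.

0.4970 -0.9690 0.4180 0.9990

o_n = [-0.7441, -0.1326, -0.4319]
J₁: ẑ×o_n = [0.1326, -0.7441, 0.0000], ω = ẑ
J2: z=[-0.9998, -0.0175, 0.0000] o=[-0.0045, 0.2600, 0.0000] → [0.0075, -0.4318, 0.3796, -0.9998, -0.0175, 0.0000]
J3: z=[0.0169, -0.9658, -0.2588] o=[-0.0763, 0.3597, -0.3767] → [-0.0741, 0.1738, -0.6532, 0.0169, -0.9658, -0.2588]
J4: z=[0.1090, -0.2555, 0.9606] o=[-0.2719, 0.1673, -0.4057] → [0.2948, -0.4508, -0.1534, 0.1090, -0.2555, 0.9606]
q̇ = J⁺·V = [0.4970, -0.9690, 0.4180, 0.9990]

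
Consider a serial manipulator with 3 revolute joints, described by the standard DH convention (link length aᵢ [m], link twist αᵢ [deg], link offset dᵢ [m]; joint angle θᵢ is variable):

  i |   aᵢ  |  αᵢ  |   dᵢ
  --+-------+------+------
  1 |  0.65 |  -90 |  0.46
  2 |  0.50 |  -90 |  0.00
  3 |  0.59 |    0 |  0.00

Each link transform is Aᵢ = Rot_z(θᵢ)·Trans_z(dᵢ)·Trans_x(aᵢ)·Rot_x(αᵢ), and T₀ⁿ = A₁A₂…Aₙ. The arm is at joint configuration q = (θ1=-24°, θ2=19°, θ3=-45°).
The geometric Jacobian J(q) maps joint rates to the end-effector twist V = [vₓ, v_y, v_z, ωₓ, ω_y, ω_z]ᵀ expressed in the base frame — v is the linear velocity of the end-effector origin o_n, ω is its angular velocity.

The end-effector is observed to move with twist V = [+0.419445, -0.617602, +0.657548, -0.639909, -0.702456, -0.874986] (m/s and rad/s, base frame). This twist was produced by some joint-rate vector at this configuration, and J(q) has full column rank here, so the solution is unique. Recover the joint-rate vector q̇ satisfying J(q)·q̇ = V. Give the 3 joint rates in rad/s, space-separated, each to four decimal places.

o_n = [1.5557, -0.2360, 0.1614]
J₁: ẑ×o_n = [0.2360, 1.5557, -0.0000], ω = ẑ
J2: z=[0.4067, 0.9135, 0.0000] o=[0.5938, -0.2644, 0.4600] → [-0.2728, 0.1215, -0.8672, 0.4067, 0.9135, 0.0000]
J3: z=[-0.2974, 0.1324, -0.9455] o=[1.0257, -0.4567, 0.2972] → [0.1907, -0.5416, -0.1358, -0.2974, 0.1324, -0.9455]
q̇ = J⁺·V = [-0.0070, -0.9020, 0.9180]

-0.0070 -0.9020 0.9180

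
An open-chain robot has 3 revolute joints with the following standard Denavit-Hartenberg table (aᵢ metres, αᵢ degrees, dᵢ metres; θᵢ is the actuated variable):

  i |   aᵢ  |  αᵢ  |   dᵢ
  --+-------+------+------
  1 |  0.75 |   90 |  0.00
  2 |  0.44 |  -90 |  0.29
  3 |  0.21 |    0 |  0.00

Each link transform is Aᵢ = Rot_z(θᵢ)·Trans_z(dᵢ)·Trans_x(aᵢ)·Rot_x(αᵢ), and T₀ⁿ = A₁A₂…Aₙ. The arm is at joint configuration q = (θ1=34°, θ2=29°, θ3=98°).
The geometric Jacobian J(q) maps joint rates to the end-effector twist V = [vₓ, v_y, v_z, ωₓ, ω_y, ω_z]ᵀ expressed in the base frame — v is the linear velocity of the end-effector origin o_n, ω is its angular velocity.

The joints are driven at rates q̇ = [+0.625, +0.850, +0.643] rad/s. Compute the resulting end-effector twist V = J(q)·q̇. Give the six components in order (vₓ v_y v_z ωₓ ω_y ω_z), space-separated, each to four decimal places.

-0.5720 0.4278 0.2406 0.2169 -0.8790 1.1874

o_n = [0.9655, 0.5523, 0.1991]
J₁: ẑ×o_n = [-0.5523, 0.9655, 0.0000], ω = ẑ
J2: z=[0.5592, -0.8290, 0.0000] o=[0.6218, 0.4194, 0.0000] → [-0.1651, -0.1114, 0.3593, 0.5592, -0.8290, 0.0000]
J3: z=[-0.4019, -0.2711, 0.8746] o=[1.1030, 0.3942, 0.2133] → [-0.1344, -0.1259, -0.1008, -0.4019, -0.2711, 0.8746]
V = J·q̇ = [-0.5720, 0.4278, 0.2406, 0.2169, -0.8790, 1.1874]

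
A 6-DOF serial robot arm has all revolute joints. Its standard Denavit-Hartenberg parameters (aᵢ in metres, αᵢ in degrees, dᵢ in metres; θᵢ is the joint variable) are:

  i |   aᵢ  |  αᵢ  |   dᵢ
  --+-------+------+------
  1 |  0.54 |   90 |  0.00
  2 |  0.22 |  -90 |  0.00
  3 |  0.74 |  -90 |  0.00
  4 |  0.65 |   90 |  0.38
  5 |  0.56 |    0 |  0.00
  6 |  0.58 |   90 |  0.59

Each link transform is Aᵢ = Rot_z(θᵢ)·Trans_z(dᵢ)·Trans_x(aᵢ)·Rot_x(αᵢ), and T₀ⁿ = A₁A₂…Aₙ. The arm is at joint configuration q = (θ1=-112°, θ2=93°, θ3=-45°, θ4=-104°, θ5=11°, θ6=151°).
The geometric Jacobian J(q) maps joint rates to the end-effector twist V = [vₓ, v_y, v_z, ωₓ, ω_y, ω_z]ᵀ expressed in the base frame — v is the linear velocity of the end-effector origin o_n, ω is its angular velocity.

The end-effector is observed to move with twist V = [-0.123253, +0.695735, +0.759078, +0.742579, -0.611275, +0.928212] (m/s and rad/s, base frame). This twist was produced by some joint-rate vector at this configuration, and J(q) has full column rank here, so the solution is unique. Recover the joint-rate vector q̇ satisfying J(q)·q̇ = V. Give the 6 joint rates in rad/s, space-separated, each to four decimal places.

0.1340 -0.3110 -0.3600 0.9790 0.2130 -0.3380

o_n = [0.4229, -0.1903, 0.6722]
J₁: ẑ×o_n = [0.1903, 0.4229, -0.0000], ω = ẑ
J2: z=[-0.9272, 0.3746, 0.0000] o=[-0.2023, -0.5007, 0.0000] → [0.2518, 0.6232, -0.5220, -0.9272, 0.3746, 0.0000]
J3: z=[0.3741, 0.9259, -0.0523] o=[-0.1980, -0.4900, 0.2197] → [0.4346, -0.2018, -0.4628, 0.3741, 0.9259, -0.0523]
J4: z=[0.6695, -0.2306, 0.7061] o=[-0.6729, -0.2686, 0.7422] → [-0.0392, 0.8207, 0.3051, 0.6695, -0.2306, 0.7061]
J5: z=[0.5322, -0.5143, -0.6725] o=[-0.0816, 0.1807, 0.8665] → [-0.1495, -0.2359, 0.0621, 0.5322, -0.5143, -0.6725]
J6: z=[0.5322, -0.5143, -0.6725] o=[0.2748, 0.6101, 0.8202] → [-0.4622, -0.0209, -0.3498, 0.5322, -0.5143, -0.6725]
q̇ = J⁺·V = [0.1340, -0.3110, -0.3600, 0.9790, 0.2130, -0.3380]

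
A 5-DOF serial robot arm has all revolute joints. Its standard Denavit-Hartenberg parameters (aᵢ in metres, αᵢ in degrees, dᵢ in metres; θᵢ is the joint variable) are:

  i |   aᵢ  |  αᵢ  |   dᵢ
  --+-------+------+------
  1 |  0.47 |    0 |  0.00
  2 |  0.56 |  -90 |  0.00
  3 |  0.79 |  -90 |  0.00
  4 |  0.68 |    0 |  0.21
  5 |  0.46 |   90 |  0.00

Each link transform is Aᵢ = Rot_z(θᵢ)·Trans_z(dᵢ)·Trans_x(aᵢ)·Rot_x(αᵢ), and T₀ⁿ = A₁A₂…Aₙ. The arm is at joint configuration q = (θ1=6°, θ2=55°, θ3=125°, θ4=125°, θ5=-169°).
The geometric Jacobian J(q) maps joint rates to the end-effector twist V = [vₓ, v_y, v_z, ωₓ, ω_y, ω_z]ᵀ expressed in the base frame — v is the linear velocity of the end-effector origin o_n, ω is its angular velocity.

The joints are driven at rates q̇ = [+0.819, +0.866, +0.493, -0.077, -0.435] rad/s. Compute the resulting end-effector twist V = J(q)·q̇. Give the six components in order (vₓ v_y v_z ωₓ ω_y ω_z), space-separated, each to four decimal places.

o_n = [0.6600, -0.0933, -0.4782]
J₁: ẑ×o_n = [0.0933, 0.6600, -0.0000], ω = ẑ
J2: z=[0.0000, 0.0000, 1.0000] o=[0.4674, 0.0491, 0.0000] → [0.1424, 0.1926, -0.0000, 0.0000, 0.0000, 1.0000]
J3: z=[-0.8746, 0.4848, 0.0000] o=[0.7389, 0.5389, 0.0000] → [-0.2319, -0.4183, 0.5912, -0.8746, 0.4848, 0.0000]
J4: z=[-0.3971, -0.7164, 0.5736] o=[0.5192, 0.1426, -0.6471] → [0.0143, 0.1478, 0.1945, -0.3971, -0.7164, 0.5736]
J5: z=[-0.3971, -0.7164, 0.5736] o=[1.0315, -0.0822, -0.2072] → [0.2006, -0.3207, -0.2618, -0.3971, -0.7164, 0.5736]
V = J·q̇ = [-0.0029, 0.6292, 0.3904, -0.2279, 0.6058, 1.3913]

-0.0029 0.6292 0.3904 -0.2279 0.6058 1.3913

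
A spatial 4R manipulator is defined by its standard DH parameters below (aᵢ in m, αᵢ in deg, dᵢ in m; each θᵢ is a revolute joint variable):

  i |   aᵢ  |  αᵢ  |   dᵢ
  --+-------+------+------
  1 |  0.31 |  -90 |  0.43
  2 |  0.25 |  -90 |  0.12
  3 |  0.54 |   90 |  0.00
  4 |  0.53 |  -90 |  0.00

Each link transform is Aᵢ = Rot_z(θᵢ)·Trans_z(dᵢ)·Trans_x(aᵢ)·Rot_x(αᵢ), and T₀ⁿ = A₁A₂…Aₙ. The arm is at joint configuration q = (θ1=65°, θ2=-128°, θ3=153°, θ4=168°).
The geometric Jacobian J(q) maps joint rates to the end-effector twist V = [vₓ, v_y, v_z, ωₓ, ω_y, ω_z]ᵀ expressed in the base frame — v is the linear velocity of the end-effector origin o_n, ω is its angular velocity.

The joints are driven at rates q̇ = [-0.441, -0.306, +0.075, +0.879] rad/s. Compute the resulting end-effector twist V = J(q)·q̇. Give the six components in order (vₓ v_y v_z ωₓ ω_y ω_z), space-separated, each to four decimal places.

o_n = [0.0078, 0.2775, 0.6797]
J₁: ẑ×o_n = [-0.2775, 0.0078, 0.0000], ω = ẑ
J2: z=[-0.9063, 0.4226, 0.0000] o=[0.1310, 0.2810, 0.4300] → [0.1055, 0.2263, 0.0552, -0.9063, 0.4226, 0.0000]
J3: z=[0.3330, 0.7142, 0.6157] o=[-0.0428, 0.1922, 0.6270] → [-0.0149, 0.0136, -0.0077, 0.3330, 0.7142, 0.6157]
J4: z=[0.6894, -0.6299, 0.3577] o=[0.3046, 0.3570, 0.2479] → [-0.2435, -0.4039, -0.2418, 0.6894, -0.6299, 0.3577]
V = J·q̇ = [-0.1251, -0.4267, -0.2300, 0.9083, -0.6294, -0.0804]

-0.1251 -0.4267 -0.2300 0.9083 -0.6294 -0.0804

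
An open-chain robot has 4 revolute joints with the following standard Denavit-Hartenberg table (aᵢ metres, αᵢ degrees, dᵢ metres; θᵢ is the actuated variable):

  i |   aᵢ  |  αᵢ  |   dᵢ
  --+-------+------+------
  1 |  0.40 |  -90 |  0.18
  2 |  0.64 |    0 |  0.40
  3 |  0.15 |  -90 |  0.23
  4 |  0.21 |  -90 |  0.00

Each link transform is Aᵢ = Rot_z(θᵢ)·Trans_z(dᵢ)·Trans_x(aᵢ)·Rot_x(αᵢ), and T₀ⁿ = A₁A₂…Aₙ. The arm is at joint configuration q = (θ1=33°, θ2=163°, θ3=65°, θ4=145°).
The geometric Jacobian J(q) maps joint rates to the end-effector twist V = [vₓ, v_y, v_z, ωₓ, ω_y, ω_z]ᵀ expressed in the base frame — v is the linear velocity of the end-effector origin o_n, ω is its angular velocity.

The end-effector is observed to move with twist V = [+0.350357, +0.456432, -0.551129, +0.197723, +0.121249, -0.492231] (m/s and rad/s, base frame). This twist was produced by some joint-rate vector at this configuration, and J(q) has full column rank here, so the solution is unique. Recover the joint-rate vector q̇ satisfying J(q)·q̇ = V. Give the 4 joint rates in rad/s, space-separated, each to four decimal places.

-0.7010 -0.8550 0.8490 0.3120

o_n = [-0.4430, 0.3199, -0.0235]
J₁: ẑ×o_n = [-0.3199, -0.4430, 0.0000], ω = ẑ
J2: z=[-0.5446, 0.8387, 0.0000] o=[0.3355, 0.2179, 0.1800] → [-0.1707, -0.1108, 0.5973, -0.5446, 0.8387, 0.0000]
J3: z=[-0.5446, 0.8387, 0.0000] o=[-0.3957, 0.2200, -0.0071] → [-0.0137, -0.0089, -0.0147, -0.5446, 0.8387, 0.0000]
J4: z=[0.6233, 0.4047, 0.6691] o=[-0.6051, 0.3582, 0.1044] → [-0.0261, 0.1882, -0.0895, 0.6233, 0.4047, 0.6691]
q̇ = J⁺·V = [-0.7010, -0.8550, 0.8490, 0.3120]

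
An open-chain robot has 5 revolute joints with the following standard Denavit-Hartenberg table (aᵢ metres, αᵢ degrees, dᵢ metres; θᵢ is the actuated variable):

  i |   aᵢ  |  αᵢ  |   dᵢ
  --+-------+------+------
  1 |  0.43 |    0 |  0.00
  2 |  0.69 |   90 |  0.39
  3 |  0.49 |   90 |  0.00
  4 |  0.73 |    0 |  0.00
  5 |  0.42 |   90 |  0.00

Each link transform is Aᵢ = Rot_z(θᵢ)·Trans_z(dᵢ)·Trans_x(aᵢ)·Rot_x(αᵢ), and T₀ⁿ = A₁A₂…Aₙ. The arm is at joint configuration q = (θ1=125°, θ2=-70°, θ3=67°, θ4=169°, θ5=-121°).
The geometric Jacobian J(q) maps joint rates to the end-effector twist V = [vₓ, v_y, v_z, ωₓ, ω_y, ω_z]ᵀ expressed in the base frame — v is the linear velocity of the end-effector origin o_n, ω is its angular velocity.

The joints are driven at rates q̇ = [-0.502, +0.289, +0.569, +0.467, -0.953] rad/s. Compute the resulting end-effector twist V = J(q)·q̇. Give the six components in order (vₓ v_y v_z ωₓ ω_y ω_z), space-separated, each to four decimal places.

-0.1372 0.2328 0.0919 0.2095 -0.6928 -0.0231

o_n = [0.5311, 0.6760, 0.4401]
J₁: ẑ×o_n = [-0.6760, 0.5311, 0.0000], ω = ẑ
J2: z=[0.0000, 0.0000, 1.0000] o=[-0.2466, 0.3522, 0.0000] → [-0.3237, 0.7777, 0.0000, 0.0000, 0.0000, 1.0000]
J3: z=[0.8192, -0.5736, 0.0000] o=[0.1491, 0.9175, 0.3900] → [-0.0287, -0.0411, 0.0213, 0.8192, -0.5736, 0.0000]
J4: z=[0.5280, 0.7540, -0.3907] o=[0.2589, 1.0743, 0.8410] → [-0.4580, 0.1053, -0.4155, 0.5280, 0.7540, -0.3907]
J5: z=[0.5280, 0.7540, -0.3907] o=[0.2124, 0.7650, 0.1814] → [0.1603, -0.2611, -0.2873, 0.5280, 0.7540, -0.3907]
V = J·q̇ = [-0.1372, 0.2328, 0.0919, 0.2095, -0.6928, -0.0231]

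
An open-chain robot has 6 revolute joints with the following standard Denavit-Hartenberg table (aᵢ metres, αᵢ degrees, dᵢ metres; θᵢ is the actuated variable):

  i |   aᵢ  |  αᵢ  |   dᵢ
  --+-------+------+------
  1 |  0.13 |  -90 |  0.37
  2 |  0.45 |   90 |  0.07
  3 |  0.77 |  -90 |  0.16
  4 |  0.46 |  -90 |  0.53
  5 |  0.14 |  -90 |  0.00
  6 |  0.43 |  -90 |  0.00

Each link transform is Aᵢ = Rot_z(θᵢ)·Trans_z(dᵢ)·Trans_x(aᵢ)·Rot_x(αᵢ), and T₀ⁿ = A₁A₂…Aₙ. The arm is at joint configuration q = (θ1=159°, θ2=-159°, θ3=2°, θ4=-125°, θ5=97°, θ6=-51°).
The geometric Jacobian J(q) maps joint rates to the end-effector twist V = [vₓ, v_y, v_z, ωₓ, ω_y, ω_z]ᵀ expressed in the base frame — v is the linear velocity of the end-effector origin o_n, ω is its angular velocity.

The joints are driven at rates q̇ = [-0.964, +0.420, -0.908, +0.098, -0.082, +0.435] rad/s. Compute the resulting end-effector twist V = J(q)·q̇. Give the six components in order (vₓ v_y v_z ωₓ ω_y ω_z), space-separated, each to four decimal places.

-0.1949 -0.3114 0.6813 -0.4921 -0.4294 0.3205

o_n = [1.1224, -0.6671, 0.1775]
J₁: ẑ×o_n = [0.6671, 1.1224, -0.0000], ω = ẑ
J2: z=[-0.3584, -0.9336, 0.0000] o=[-0.1214, 0.0466, 0.3700] → [0.1797, -0.0690, 1.4169, -0.3584, -0.9336, 0.0000]
J3: z=[0.3346, -0.1284, -0.9336] o=[0.2458, -0.1693, 0.5313] → [-0.4193, -0.7001, -0.0540, 0.3346, -0.1284, -0.9336]
J4: z=[-0.3886, -0.9213, -0.0125] o=[0.9604, -0.4724, 0.6577] → [0.4400, -0.1886, 0.2250, -0.3886, -0.9213, -0.0125]
J5: z=[0.8952, -0.3742, -0.2421] o=[0.6540, -0.9123, 0.2048] → [0.0696, -0.0890, 0.3948, 0.8952, -0.3742, -0.2421]
J6: z=[0.1694, -0.2168, 0.9614] o=[0.7117, -0.7861, 0.2231] → [-0.1045, 0.4026, 0.1092, 0.1694, -0.2168, 0.9614]
V = J·q̇ = [-0.1949, -0.3114, 0.6813, -0.4921, -0.4294, 0.3205]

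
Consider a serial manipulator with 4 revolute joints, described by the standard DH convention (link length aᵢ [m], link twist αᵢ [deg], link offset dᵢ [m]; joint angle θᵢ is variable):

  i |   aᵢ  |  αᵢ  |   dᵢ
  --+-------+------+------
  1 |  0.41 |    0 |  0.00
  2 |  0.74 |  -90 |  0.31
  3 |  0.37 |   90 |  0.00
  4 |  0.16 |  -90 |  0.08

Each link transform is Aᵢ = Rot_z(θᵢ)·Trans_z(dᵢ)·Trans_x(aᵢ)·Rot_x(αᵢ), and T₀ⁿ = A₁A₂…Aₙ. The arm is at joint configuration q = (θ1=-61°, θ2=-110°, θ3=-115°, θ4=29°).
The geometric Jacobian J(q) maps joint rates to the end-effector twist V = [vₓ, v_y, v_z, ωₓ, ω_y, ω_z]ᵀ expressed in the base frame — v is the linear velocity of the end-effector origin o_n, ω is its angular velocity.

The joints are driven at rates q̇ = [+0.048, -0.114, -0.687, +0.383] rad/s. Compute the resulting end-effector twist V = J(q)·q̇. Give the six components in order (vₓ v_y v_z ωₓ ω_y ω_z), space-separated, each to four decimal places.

o_n = [-0.2355, -0.5059, 0.7384]
J₁: ẑ×o_n = [0.5059, -0.2355, 0.0000], ω = ẑ
J2: z=[0.0000, 0.0000, 1.0000] o=[0.1988, -0.3586, 0.0000] → [0.1473, -0.4343, 0.0000, 0.0000, 0.0000, 1.0000]
J3: z=[0.1564, -0.9877, 0.0000] o=[-0.5321, -0.4744, 0.3100] → [-0.4231, -0.0670, 0.2880, 0.1564, -0.9877, 0.0000]
J4: z=[0.8951, 0.1418, -0.4226] o=[-0.3777, -0.4499, 0.6453] → [-0.0105, -0.1433, -0.0703, 0.8951, 0.1418, -0.4226]
V = J·q̇ = [0.2941, 0.0293, -0.2248, 0.2354, 0.7328, -0.2279]

0.2941 0.0293 -0.2248 0.2354 0.7328 -0.2279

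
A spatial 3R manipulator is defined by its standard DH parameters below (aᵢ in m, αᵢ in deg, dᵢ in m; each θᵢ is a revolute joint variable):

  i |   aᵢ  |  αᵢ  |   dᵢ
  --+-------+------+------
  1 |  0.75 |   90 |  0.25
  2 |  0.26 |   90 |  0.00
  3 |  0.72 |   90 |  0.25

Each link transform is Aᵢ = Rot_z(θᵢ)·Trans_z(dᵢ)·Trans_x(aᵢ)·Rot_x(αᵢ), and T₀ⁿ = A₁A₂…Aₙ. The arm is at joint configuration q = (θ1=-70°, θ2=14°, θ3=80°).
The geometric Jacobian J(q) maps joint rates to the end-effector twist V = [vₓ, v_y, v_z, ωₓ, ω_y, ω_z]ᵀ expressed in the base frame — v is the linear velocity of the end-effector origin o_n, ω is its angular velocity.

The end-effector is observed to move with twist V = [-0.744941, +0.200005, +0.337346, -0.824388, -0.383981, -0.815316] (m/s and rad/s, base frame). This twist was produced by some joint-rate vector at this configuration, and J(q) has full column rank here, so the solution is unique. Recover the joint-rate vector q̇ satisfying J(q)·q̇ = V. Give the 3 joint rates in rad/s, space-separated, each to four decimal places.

o_n = [-0.2613, -1.3552, 0.1006]
J₁: ẑ×o_n = [1.3552, -0.2613, 0.0000], ω = ẑ
J2: z=[-0.9397, -0.3420, 0.0000] o=[0.2565, -0.7048, 0.2500] → [0.0511, -0.1404, 0.4341, -0.9397, -0.3420, 0.0000]
J3: z=[0.0827, -0.2273, -0.9703] o=[0.3428, -0.9418, 0.3129] → [-0.3528, 0.6037, -0.1715, 0.0827, -0.2273, -0.9703]
q̇ = J⁺·V = [-0.4990, 0.9060, 0.3260]

-0.4990 0.9060 0.3260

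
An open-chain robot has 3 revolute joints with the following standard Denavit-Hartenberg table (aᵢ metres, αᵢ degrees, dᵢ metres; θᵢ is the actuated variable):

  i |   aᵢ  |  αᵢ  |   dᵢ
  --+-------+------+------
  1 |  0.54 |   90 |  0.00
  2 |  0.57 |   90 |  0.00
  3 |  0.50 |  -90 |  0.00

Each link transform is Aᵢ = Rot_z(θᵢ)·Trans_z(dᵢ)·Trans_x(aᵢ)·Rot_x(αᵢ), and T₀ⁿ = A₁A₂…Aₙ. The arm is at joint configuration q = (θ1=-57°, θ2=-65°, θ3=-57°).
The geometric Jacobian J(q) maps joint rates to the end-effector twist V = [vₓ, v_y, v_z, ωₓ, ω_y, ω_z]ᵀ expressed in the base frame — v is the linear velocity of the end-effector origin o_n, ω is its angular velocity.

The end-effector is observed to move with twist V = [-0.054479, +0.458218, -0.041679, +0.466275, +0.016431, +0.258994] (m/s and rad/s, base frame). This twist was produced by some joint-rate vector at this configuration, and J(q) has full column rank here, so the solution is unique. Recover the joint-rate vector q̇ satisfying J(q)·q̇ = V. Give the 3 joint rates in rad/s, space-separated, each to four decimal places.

o_n = [0.8397, -0.5230, -0.7634]
J₁: ẑ×o_n = [0.5230, 0.8397, -0.0000], ω = ẑ
J2: z=[-0.8387, -0.5446, 0.0000] o=[0.2941, -0.4529, 0.0000] → [0.4158, -0.6402, 0.3560, -0.8387, -0.5446, 0.0000]
J3: z=[-0.4936, 0.7601, -0.4226] o=[0.4253, -0.6549, -0.5166] → [-0.1319, -0.2969, -0.3800, -0.4936, 0.7601, -0.4226]
q̇ = J⁺·V = [0.1470, -0.4000, -0.2650]

0.1470 -0.4000 -0.2650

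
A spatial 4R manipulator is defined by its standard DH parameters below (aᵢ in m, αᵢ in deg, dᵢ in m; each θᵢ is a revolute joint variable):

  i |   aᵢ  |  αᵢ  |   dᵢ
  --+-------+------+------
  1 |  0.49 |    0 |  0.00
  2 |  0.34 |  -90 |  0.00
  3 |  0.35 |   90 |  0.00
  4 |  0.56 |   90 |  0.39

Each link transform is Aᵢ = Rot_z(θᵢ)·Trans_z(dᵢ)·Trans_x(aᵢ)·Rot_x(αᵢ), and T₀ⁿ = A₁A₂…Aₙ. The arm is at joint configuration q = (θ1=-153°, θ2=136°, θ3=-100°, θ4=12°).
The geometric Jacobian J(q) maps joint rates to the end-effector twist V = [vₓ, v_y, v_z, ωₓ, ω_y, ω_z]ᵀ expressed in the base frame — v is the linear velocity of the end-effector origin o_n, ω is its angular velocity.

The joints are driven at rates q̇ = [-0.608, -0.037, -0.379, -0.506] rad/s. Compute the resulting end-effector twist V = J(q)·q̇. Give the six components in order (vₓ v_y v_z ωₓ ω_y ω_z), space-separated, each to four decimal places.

-0.4124 0.1952 -0.1466 0.3657 -0.5081 -0.5571

o_n = [-0.5938, -0.0526, 0.8164]
J₁: ẑ×o_n = [0.0526, -0.5938, 0.0000], ω = ẑ
J2: z=[0.0000, 0.0000, 1.0000] o=[-0.4366, -0.2225, 0.0000] → [-0.1698, -0.1572, 0.0000, 0.0000, 0.0000, 1.0000]
J3: z=[0.2924, 0.9563, 0.0000] o=[-0.1114, -0.3219, 0.0000] → [0.7807, -0.2387, 0.5400, 0.2924, 0.9563, 0.0000]
J4: z=[-0.9418, 0.2879, -0.1736] o=[-0.1696, -0.3041, 0.3447] → [0.1795, 0.5179, -0.1147, -0.9418, 0.2879, -0.1736]
V = J·q̇ = [-0.4124, 0.1952, -0.1466, 0.3657, -0.5081, -0.5571]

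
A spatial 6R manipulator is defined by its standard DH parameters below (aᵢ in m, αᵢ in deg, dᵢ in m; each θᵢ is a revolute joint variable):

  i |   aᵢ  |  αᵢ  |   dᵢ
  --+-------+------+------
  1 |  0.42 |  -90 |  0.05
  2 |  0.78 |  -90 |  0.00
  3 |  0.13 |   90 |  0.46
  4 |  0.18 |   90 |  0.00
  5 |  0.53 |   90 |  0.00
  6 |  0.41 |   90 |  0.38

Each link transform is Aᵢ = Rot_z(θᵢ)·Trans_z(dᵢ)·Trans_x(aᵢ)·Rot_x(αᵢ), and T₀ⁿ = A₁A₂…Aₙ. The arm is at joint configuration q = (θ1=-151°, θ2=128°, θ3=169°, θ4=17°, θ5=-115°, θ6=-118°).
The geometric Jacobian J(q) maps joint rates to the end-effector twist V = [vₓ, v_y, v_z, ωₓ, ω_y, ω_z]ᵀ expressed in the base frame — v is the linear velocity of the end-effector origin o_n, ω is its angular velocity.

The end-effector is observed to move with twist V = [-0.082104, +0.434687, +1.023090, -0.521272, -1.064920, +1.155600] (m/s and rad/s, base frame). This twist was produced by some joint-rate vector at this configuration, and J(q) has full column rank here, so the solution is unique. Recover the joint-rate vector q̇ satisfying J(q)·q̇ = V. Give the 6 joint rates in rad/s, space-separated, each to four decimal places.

0.6600 0.8220 0.2220 0.3040 0.9450 -0.8330

o_n = [0.7680, 0.2039, -0.3102]
J₁: ẑ×o_n = [-0.2039, 0.7680, 0.0000], ω = ẑ
J2: z=[0.4848, -0.8746, 0.0000] o=[-0.3673, -0.2036, 0.0500] → [0.3150, 0.1746, 1.1905, 0.4848, -0.8746, 0.0000]
J3: z=[0.6892, 0.3820, 0.6157] o=[0.0527, 0.0292, -0.5646] → [-0.0103, 0.2650, -0.1529, 0.6892, 0.3820, 0.6157]
J4: z=[-0.3732, 0.9155, -0.1504] o=[0.2890, 0.1885, -0.1809] → [-0.1161, -0.1203, -0.4443, -0.3732, 0.9155, -0.1504]
J5: z=[-0.8407, -0.4022, -0.3626] o=[0.2183, 0.1869, -0.0153] → [0.1247, -0.4472, 0.2069, -0.8407, -0.4022, -0.3626]
J6: z=[0.1980, 0.3950, -0.8971] o=[0.4855, -0.2508, -0.1491] → [0.3443, -0.2216, -0.0216, 0.1980, 0.3950, -0.8971]
q̇ = J⁺·V = [0.6600, 0.8220, 0.2220, 0.3040, 0.9450, -0.8330]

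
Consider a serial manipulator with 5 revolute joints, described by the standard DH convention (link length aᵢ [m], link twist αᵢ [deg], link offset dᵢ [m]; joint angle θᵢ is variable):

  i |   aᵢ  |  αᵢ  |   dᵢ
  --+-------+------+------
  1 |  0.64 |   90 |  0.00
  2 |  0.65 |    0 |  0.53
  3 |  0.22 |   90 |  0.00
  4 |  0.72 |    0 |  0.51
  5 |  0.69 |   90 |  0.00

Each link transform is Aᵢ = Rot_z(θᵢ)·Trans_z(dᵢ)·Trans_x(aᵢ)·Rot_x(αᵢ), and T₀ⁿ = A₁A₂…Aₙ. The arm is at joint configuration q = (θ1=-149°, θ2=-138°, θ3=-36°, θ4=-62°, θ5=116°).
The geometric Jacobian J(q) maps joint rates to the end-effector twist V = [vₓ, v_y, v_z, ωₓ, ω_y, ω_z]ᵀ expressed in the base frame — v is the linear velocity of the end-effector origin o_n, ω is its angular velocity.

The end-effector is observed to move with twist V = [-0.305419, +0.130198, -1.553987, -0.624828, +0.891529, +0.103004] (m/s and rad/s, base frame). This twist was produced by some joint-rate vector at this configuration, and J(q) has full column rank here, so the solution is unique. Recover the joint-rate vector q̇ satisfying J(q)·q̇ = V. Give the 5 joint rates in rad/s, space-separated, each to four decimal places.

0.8300 0.9130 0.1730 -0.4260 -0.3050

o_n = [0.4995, 0.8281, -0.0285]
J₁: ẑ×o_n = [-0.8281, 0.4995, 0.0000], ω = ẑ
J2: z=[-0.5150, 0.8572, 0.0000] o=[-0.5486, -0.3296, 0.0000] → [-0.0244, -0.0147, -1.4947, -0.5150, 0.8572, 0.0000]
J3: z=[-0.5150, 0.8572, 0.0000] o=[-0.4075, 0.3735, -0.4349] → [0.3484, 0.2094, -1.0116, -0.5150, 0.8572, 0.0000]
J4: z=[0.0896, 0.0538, 0.9945] o=[-0.2200, 0.4861, -0.4579] → [-0.3169, 0.6771, -0.0081, 0.0896, 0.0538, 0.9945]
J5: z=[0.0896, 0.0538, 0.9945] o=[0.4413, 0.1418, 0.0139] → [-0.6848, 0.0617, 0.0584, 0.0896, 0.0538, 0.9945]
q̇ = J⁺·V = [0.8300, 0.9130, 0.1730, -0.4260, -0.3050]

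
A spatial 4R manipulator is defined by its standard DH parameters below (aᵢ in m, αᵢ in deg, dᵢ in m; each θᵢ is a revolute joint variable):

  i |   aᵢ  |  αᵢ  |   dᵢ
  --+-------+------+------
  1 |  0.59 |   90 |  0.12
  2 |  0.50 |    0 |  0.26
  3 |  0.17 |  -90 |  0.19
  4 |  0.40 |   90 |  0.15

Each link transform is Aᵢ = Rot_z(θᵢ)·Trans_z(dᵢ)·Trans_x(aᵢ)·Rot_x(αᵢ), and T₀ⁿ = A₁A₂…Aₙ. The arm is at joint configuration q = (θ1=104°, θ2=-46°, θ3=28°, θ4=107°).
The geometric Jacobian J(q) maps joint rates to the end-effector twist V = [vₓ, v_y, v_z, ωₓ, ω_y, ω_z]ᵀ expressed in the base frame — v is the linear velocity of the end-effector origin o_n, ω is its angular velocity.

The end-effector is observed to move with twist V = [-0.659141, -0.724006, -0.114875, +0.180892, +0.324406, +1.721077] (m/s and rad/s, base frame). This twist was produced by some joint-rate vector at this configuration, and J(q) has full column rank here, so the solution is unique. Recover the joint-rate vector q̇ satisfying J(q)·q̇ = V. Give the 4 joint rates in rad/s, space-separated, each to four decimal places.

o_n = [-0.1847, 1.0197, -0.1134]
J₁: ẑ×o_n = [-1.0197, -0.1847, 0.0000], ω = ẑ
J2: z=[0.9703, 0.2419, 0.0000] o=[-0.1427, 0.5725, 0.1200] → [-0.0565, 0.2265, 0.4441, 0.9703, 0.2419, 0.0000]
J3: z=[0.9703, 0.2419, 0.0000] o=[0.0255, 0.9724, -0.2397] → [0.0305, -0.1225, 0.0968, 0.9703, 0.2419, 0.0000]
J4: z=[-0.0748, 0.2998, 0.9511] o=[0.1708, 1.1752, -0.2922] → [0.2015, -0.3247, 0.1182, -0.0748, 0.2998, 0.9511]
q̇ = J⁺·V = [0.8870, -0.7000, 0.9540, 0.8770]

0.8870 -0.7000 0.9540 0.8770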